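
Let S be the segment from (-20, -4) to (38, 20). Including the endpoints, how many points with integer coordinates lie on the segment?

The number of lattice points on a segment between lattice points is gcd(|Δx|,|Δy|) + 1 = gcd(58,24) + 1 = 2 + 1 = 3.

3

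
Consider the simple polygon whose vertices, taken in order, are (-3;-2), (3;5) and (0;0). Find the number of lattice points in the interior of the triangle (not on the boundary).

4

By the shoelace formula, twice the signed area is |[(-3)·5 − 3·(-2)] + [3·0 − 0·5] + [0·(-2) − (-3)·0]| = 9, so the area is 4.5.
Along each edge there are gcd(|Δx|,|Δy|)+1 lattice points, so counting each shared vertex once the boundary has gcd(6,7) + gcd(3,5) + gcd(3,2) = 1+1+1 = 3.
By Pick's theorem A = I + B/2 − 1, so I = 4.5 − 3/2 + 1 = 4.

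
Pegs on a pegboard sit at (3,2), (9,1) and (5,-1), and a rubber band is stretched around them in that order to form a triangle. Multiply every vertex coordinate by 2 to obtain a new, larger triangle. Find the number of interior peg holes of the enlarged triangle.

The shoelace formula gives twice the area as |[3·1 − 9·2] + [9·(-1) − 5·1] + [5·2 − 3·(-1)]| = 16, so the area is 8.
Summing gcd(|Δx|,|Δy|) over the edges gives the boundary count: gcd(6,1) + gcd(4,2) + gcd(2,3) = 1+2+1 = 4.
Scaling by 2 multiplies the area by 2² = 4 (so the new area is 32) and multiplies the boundary lattice-point count by 2, giving 8.
By Pick's theorem, the interior count of the dilated polygon is 32 − 8/2 + 1 = 29.

29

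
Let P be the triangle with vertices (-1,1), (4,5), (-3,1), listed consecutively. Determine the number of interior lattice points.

Using the shoelace formula, 2A = |[(-1)·5 − 4·1] + [4·1 − (-3)·5] + [(-3)·1 − (-1)·1]| = 8, so the area is 4.
Along each edge there are gcd(|Δx|,|Δy|)+1 lattice points, so counting each shared vertex once the boundary has gcd(5,4) + gcd(7,4) + gcd(2,0) = 1+1+2 = 4.
By Pick's theorem A = I + B/2 − 1, so I = 4 − 4/2 + 1 = 3.

3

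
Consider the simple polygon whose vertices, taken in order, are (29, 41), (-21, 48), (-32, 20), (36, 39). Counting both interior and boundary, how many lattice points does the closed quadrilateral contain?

Using the shoelace formula, 2A = |(29·48 − (-21)·41) + ((-21)·20 − (-32)·48) + ((-32)·39 − 36·20) + (36·41 − 29·39)| = 1746, so the area is 873.
Along each edge there are gcd(|Δx|,|Δy|)+1 lattice points, so counting each shared vertex once the boundary has gcd(50,7) + gcd(11,28) + gcd(68,19) + gcd(7,2) = 1+1+1+1 = 4.
Pick's theorem gives I = A − B/2 + 1 = 873 − 4/2 + 1 = 872, so the closed region contains I + B = 872 + 4 = 876 lattice points.

876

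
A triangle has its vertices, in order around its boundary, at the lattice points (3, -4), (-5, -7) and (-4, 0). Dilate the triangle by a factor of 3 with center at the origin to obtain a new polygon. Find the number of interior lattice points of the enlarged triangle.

235

Using the shoelace formula, 2A = |[3·(-7) − (-5)·(-4)] + [(-5)·0 − (-4)·(-7)] + [(-4)·(-4) − 3·0]| = 53, so the area is 53/2.
The number of boundary lattice points is Σ gcd(|Δx|,|Δy|) = gcd(8,3) + gcd(1,7) + gcd(7,4) = 1+1+1 = 3.
Scaling by 3 multiplies the area by 3² = 9 (so the new area is 477/2) and multiplies the boundary lattice-point count by 3, giving 9.
By Pick's theorem, the interior count of the dilated polygon is 477/2 − 9/2 + 1 = 235.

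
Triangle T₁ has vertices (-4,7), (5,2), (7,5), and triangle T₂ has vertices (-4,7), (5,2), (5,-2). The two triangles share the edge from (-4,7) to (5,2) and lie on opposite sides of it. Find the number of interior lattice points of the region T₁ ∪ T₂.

30

The union is the simple quadrilateral with vertices (-4,7), (7,5), (5,2), (5,-2) in order.
By the shoelace formula, twice the signed area is |((-4)·5 − 7·7) + (7·2 − 5·5) + (5·(-2) − 5·2) + (5·7 − (-4)·(-2))| = 73, so the area is 36.5.
Along each edge there are gcd(|Δx|,|Δy|)+1 lattice points, so counting each shared vertex once the boundary has gcd(11,2) + gcd(2,3) + gcd(0,4) + gcd(9,9) = 1+1+4+9 = 15.
By Pick's theorem I = A − B/2 + 1 = 36.5 − 15/2 + 1 = 30.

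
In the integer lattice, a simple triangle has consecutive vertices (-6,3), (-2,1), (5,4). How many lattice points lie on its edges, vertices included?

Summing gcd(|Δx|,|Δy|) over the edges gives the boundary count: gcd(4,2) + gcd(7,3) + gcd(11,1) = 2+1+1 = 4.

4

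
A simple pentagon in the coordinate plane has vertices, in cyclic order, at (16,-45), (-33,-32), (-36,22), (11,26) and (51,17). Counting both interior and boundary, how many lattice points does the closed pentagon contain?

4384

By the shoelace formula, twice the signed area is |(16·(-32) − (-33)·(-45)) + ((-33)·22 − (-36)·(-32)) + ((-36)·26 − 11·22) + (11·17 − 51·26) + (51·(-45) − 16·17)| = 8759, so the area is 4379.5.
Summing gcd(|Δx|,|Δy|) over the edges gives the boundary count: gcd(49,13) + gcd(3,54) + gcd(47,4) + gcd(40,9) + gcd(35,62) = 1+3+1+1+1 = 7.
Pick's theorem gives I = A − B/2 + 1 = 4379.5 − 7/2 + 1 = 4377, so the closed region contains I + B = 4377 + 7 = 4384 lattice points.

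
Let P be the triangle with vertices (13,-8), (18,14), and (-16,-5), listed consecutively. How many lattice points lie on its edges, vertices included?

3

The number of boundary lattice points is Σ gcd(|Δx|,|Δy|) = gcd(5,22) + gcd(34,19) + gcd(29,3) = 1+1+1 = 3.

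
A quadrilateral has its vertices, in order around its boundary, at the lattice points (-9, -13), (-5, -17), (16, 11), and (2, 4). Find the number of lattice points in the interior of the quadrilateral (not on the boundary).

The shoelace formula gives twice the area as |((-9)·(-17) − (-5)·(-13)) + ((-5)·11 − 16·(-17)) + (16·4 − 2·11) + (2·(-13) − (-9)·4)| = 357, so the area is 357/2.
Along each edge there are gcd(|Δx|,|Δy|)+1 lattice points, so counting each shared vertex once the boundary has gcd(4,4) + gcd(21,28) + gcd(14,7) + gcd(11,17) = 4+7+7+1 = 19.
Pick's theorem gives I = A − B/2 + 1 = 357/2 − 19/2 + 1 = 170.

170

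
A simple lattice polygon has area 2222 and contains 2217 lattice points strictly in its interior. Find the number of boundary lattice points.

Pick's theorem gives A = I + B/2 − 1, so B = 2(A − I + 1) = 2(2222 − 2217 + 1) = 12.

12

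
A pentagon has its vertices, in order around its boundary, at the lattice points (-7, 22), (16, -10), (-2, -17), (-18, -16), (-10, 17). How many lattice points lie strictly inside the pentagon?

706

The shoelace formula gives twice the area as |[(-7)·(-10) − 16·22] + [16·(-17) − (-2)·(-10)] + [(-2)·(-16) − (-18)·(-17)] + [(-18)·17 − (-10)·(-16)] + [(-10)·22 − (-7)·17]| = 1415, so the area is 707.5.
Along each edge there are gcd(|Δx|,|Δy|)+1 lattice points, so counting each shared vertex once the boundary has gcd(23,32) + gcd(18,7) + gcd(16,1) + gcd(8,33) + gcd(3,5) = 1+1+1+1+1 = 5.
By Pick's theorem A = I + B/2 − 1, so I = 707.5 − 5/2 + 1 = 706.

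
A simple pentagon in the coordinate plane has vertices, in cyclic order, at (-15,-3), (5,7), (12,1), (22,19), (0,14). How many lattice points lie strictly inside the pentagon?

The shoelace formula gives twice the area as |[(-15)·7 − 5·(-3)] + [5·1 − 12·7] + [12·19 − 22·1] + [22·14 − 0·19] + [0·(-3) − (-15)·14]| = 555, so the area is 277.5.
Summing gcd(|Δx|,|Δy|) over the edges gives the boundary count: gcd(20,10) + gcd(7,6) + gcd(10,18) + gcd(22,5) + gcd(15,17) = 10+1+2+1+1 = 15.
Pick's theorem gives I = A − B/2 + 1 = 277.5 − 15/2 + 1 = 271.

271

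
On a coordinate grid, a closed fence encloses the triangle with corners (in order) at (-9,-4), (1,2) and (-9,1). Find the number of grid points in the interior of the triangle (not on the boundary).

Using the shoelace formula, 2A = |((-9)·2 − 1·(-4)) + (1·1 − (-9)·2) + ((-9)·(-4) − (-9)·1)| = 50, so the area is 25.
Along each edge there are gcd(|Δx|,|Δy|)+1 lattice points, so counting each shared vertex once the boundary has gcd(10,6) + gcd(10,1) + gcd(0,5) = 2+1+5 = 8.
By Pick's theorem A = I + B/2 − 1, so I = 25 − 8/2 + 1 = 22.

22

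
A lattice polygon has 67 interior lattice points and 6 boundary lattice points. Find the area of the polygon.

69

Pick's theorem states A = I + B/2 − 1, so A = 67 + 6/2 − 1 = 69.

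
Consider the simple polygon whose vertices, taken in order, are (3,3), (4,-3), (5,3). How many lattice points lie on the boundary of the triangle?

4

Along each edge there are gcd(|Δx|,|Δy|)+1 lattice points, so counting each shared vertex once the boundary has gcd(1,6) + gcd(1,6) + gcd(2,0) = 1+1+2 = 4.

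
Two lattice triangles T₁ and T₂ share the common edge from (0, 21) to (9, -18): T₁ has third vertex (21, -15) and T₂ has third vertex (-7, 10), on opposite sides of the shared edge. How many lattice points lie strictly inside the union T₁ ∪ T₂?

429

The union is the simple quadrilateral with vertices (0, 21), (21, -15), (9, -18), (-7, 10) in order.
By the shoelace formula, twice the signed area is |[0·(-15) − 21·21] + [21·(-18) − 9·(-15)] + [9·10 − (-7)·(-18)] + [(-7)·21 − 0·10]| = 867, so the area is 433.5.
Along each edge there are gcd(|Δx|,|Δy|)+1 lattice points, so counting each shared vertex once the boundary has gcd(21,36) + gcd(12,3) + gcd(16,28) + gcd(7,11) = 3+3+4+1 = 11.
By Pick's theorem I = A − B/2 + 1 = 433.5 − 11/2 + 1 = 429.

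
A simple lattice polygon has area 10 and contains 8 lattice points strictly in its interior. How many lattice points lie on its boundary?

Pick's theorem gives A = I + B/2 − 1, so B = 2(A − I + 1) = 2(10 − 8 + 1) = 6.

6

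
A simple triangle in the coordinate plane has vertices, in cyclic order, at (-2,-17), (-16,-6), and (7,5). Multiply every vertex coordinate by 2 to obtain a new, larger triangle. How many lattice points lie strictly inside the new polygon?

By the shoelace formula, twice the signed area is |[(-2)·(-6) − (-16)·(-17)] + [(-16)·5 − 7·(-6)] + [7·(-17) − (-2)·5]| = 407, so the area is 407/2.
Along each edge there are gcd(|Δx|,|Δy|)+1 lattice points, so counting each shared vertex once the boundary has gcd(14,11) + gcd(23,11) + gcd(9,22) = 1+1+1 = 3.
Scaling by 2 multiplies the area by 2² = 4 (so the new area is 814) and multiplies the boundary lattice-point count by 2, giving 6.
By Pick's theorem, the interior count of the dilated polygon is 814 − 6/2 + 1 = 812.

812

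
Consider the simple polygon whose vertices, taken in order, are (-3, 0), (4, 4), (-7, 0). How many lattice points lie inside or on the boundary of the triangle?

12

By the shoelace formula, twice the signed area is |[(-3)·4 − 4·0] + [4·0 − (-7)·4] + [(-7)·0 − (-3)·0]| = 16, so the area is 8.
The number of boundary lattice points is Σ gcd(|Δx|,|Δy|) = gcd(7,4) + gcd(11,4) + gcd(4,0) = 1+1+4 = 6.
Pick's theorem gives I = A − B/2 + 1 = 8 − 6/2 + 1 = 6, so the closed region contains I + B = 6 + 6 = 12 lattice points.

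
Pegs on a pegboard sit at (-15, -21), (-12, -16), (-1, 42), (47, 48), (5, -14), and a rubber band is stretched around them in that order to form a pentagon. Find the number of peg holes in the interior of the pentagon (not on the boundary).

Using the shoelace formula, 2A = |[(-15)·(-16) − (-12)·(-21)] + [(-12)·42 − (-1)·(-16)] + [(-1)·48 − 47·42] + [47·(-14) − 5·48] + [5·(-21) − (-15)·(-14)]| = 3767, so the area is 3767/2.
Along each edge there are gcd(|Δx|,|Δy|)+1 lattice points, so counting each shared vertex once the boundary has gcd(3,5) + gcd(11,58) + gcd(48,6) + gcd(42,62) + gcd(20,7) = 1+1+6+2+1 = 11.
Pick's theorem gives I = A − B/2 + 1 = 3767/2 − 11/2 + 1 = 1879.

1879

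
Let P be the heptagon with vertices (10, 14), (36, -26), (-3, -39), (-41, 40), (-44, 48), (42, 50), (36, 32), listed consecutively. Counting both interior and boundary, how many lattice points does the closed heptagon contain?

4345

Using the shoelace formula, 2A = |(10·(-26) − 36·14) + (36·(-39) − (-3)·(-26)) + ((-3)·40 − (-41)·(-39)) + ((-41)·48 − (-44)·40) + ((-44)·50 − 42·48) + (42·32 − 36·50) + (36·14 − 10·32)| = 8661, so the area is 8661/2.
The number of boundary lattice points is Σ gcd(|Δx|,|Δy|) = gcd(26,40) + gcd(39,13) + gcd(38,79) + gcd(3,8) + gcd(86,2) + gcd(6,18) + gcd(26,18) = 2+13+1+1+2+6+2 = 27.
Pick's theorem gives I = A − B/2 + 1 = 8661/2 − 27/2 + 1 = 4318, so the closed region contains I + B = 4318 + 27 = 4345 lattice points.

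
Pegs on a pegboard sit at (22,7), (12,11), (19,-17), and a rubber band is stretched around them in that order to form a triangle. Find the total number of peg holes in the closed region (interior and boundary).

133

By the shoelace formula, twice the signed area is |(22·11 − 12·7) + (12·(-17) − 19·11) + (19·7 − 22·(-17))| = 252, so the area is 126.
The number of boundary lattice points is Σ gcd(|Δx|,|Δy|) = gcd(10,4) + gcd(7,28) + gcd(3,24) = 2+7+3 = 12.
Pick's theorem gives I = A − B/2 + 1 = 126 − 12/2 + 1 = 121, so the closed region contains I + B = 121 + 12 = 133 lattice points.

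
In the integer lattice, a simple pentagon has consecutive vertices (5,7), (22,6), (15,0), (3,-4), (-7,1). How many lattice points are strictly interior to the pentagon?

169

By the shoelace formula, twice the signed area is |[5·6 − 22·7] + [22·0 − 15·6] + [15·(-4) − 3·0] + [3·1 − (-7)·(-4)] + [(-7)·7 − 5·1]| = 353, so the area is 353/2.
Along each edge there are gcd(|Δx|,|Δy|)+1 lattice points, so counting each shared vertex once the boundary has gcd(17,1) + gcd(7,6) + gcd(12,4) + gcd(10,5) + gcd(12,6) = 1+1+4+5+6 = 17.
By Pick's theorem A = I + B/2 − 1, so I = 353/2 − 17/2 + 1 = 169.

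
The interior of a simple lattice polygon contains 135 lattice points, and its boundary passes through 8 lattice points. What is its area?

Pick's theorem states A = I + B/2 − 1, so A = 135 + 8/2 − 1 = 138.

138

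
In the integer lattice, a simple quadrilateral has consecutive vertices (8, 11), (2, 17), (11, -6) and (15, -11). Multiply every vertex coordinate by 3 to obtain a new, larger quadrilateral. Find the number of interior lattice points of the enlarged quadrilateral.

604

Using the shoelace formula, 2A = |(8·17 − 2·11) + (2·(-6) − 11·17) + (11·(-11) − 15·(-6)) + (15·11 − 8·(-11))| = 137, so the area is 137/2.
Along each edge there are gcd(|Δx|,|Δy|)+1 lattice points, so counting each shared vertex once the boundary has gcd(6,6) + gcd(9,23) + gcd(4,5) + gcd(7,22) = 6+1+1+1 = 9.
Scaling by 3 multiplies the area by 3² = 9 (so the new area is 616.5) and multiplies the boundary lattice-point count by 3, giving 27.
By Pick's theorem, the interior count of the dilated polygon is 616.5 − 27/2 + 1 = 604.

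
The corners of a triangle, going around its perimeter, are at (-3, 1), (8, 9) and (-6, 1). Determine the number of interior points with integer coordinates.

Using the shoelace formula, 2A = |((-3)·9 − 8·1) + (8·1 − (-6)·9) + ((-6)·1 − (-3)·1)| = 24, so the area is 12.
Summing gcd(|Δx|,|Δy|) over the edges gives the boundary count: gcd(11,8) + gcd(14,8) + gcd(3,0) = 1+2+3 = 6.
By Pick's theorem A = I + B/2 − 1, so I = 12 − 6/2 + 1 = 10.

10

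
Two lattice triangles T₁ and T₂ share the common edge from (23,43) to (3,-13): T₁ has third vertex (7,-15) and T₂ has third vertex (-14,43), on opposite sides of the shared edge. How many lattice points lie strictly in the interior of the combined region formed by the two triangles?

The union is the simple quadrilateral with vertices (23,43), (7,-15), (3,-13), (-14,43) in order.
By the shoelace formula, twice the signed area is |(23·(-15) − 7·43) + (7·(-13) − 3·(-15)) + (3·43 − (-14)·(-13)) + ((-14)·43 − 23·43)| = 2336, so the area is 1168.
Along each edge there are gcd(|Δx|,|Δy|)+1 lattice points, so counting each shared vertex once the boundary has gcd(16,58) + gcd(4,2) + gcd(17,56) + gcd(37,0) = 2+2+1+37 = 42.
By Pick's theorem I = A − B/2 + 1 = 1168 − 42/2 + 1 = 1148.

1148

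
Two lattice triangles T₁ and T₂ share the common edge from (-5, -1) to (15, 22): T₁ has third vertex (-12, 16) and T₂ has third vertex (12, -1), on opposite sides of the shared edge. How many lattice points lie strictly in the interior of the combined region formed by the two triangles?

436

The union is the simple quadrilateral with vertices (-5, -1), (-12, 16), (15, 22), (12, -1) in order.
Using the shoelace formula, 2A = |[(-5)·16 − (-12)·(-1)] + [(-12)·22 − 15·16] + [15·(-1) − 12·22] + [12·(-1) − (-5)·(-1)]| = 892, so the area is 446.
The number of boundary lattice points is Σ gcd(|Δx|,|Δy|) = gcd(7,17) + gcd(27,6) + gcd(3,23) + gcd(17,0) = 1+3+1+17 = 22.
By Pick's theorem I = A − B/2 + 1 = 446 − 22/2 + 1 = 436.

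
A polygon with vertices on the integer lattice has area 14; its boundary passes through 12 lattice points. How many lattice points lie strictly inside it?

9

Pick's theorem A = I + B/2 − 1 rearranges to I = A − B/2 + 1 = 14 − 12/2 + 1 = 9.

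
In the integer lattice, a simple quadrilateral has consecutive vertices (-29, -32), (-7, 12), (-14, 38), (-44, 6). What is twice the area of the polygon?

Using the shoelace formula, 2A = |[(-29)·12 − (-7)·(-32)] + [(-7)·38 − (-14)·12] + [(-14)·6 − (-44)·38] + [(-44)·(-32) − (-29)·6]| = 2500, so the area is 1250.

2500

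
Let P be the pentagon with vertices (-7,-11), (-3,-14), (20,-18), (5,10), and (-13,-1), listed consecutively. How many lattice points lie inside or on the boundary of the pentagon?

479

By the shoelace formula, twice the signed area is |((-7)·(-14) − (-3)·(-11)) + ((-3)·(-18) − 20·(-14)) + (20·10 − 5·(-18)) + (5·(-1) − (-13)·10) + ((-13)·(-11) − (-7)·(-1))| = 950, so the area is 475.
Summing gcd(|Δx|,|Δy|) over the edges gives the boundary count: gcd(4,3) + gcd(23,4) + gcd(15,28) + gcd(18,11) + gcd(6,10) = 1+1+1+1+2 = 6.
Pick's theorem gives I = A − B/2 + 1 = 475 − 6/2 + 1 = 473, so the closed region contains I + B = 473 + 6 = 479 lattice points.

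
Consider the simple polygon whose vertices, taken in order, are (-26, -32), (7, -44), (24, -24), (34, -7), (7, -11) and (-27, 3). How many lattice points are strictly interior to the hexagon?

1619

The shoelace formula gives twice the area as |[(-26)·(-44) − 7·(-32)] + [7·(-24) − 24·(-44)] + [24·(-7) − 34·(-24)] + [34·(-11) − 7·(-7)] + [7·3 − (-27)·(-11)] + [(-27)·(-32) − (-26)·3]| = 3245, so the area is 1622.5.
Along each edge there are gcd(|Δx|,|Δy|)+1 lattice points, so counting each shared vertex once the boundary has gcd(33,12) + gcd(17,20) + gcd(10,17) + gcd(27,4) + gcd(34,14) + gcd(1,35) = 3+1+1+1+2+1 = 9.
Pick's theorem gives I = A − B/2 + 1 = 1622.5 − 9/2 + 1 = 1619.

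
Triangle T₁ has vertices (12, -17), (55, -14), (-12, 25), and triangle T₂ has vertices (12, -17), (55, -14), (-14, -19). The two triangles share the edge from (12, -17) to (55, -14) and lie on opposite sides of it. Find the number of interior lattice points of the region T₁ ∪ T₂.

939

The union is the simple quadrilateral with vertices (12, -17), (-12, 25), (55, -14), (-14, -19) in order.
By the shoelace formula, twice the signed area is |[12·25 − (-12)·(-17)] + [(-12)·(-14) − 55·25] + [55·(-19) − (-14)·(-14)] + [(-14)·(-17) − 12·(-19)]| = 1886, so the area is 943.
The number of boundary lattice points is Σ gcd(|Δx|,|Δy|) = gcd(24,42) + gcd(67,39) + gcd(69,5) + gcd(26,2) = 6+1+1+2 = 10.
By Pick's theorem I = A − B/2 + 1 = 943 − 10/2 + 1 = 939.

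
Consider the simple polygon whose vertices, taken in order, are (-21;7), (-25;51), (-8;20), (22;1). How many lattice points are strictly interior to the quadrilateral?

Using the shoelace formula, 2A = |((-21)·51 − (-25)·7) + ((-25)·20 − (-8)·51) + ((-8)·1 − 22·20) + (22·7 − (-21)·1)| = 1261, so the area is 1261/2.
Along each edge there are gcd(|Δx|,|Δy|)+1 lattice points, so counting each shared vertex once the boundary has gcd(4,44) + gcd(17,31) + gcd(30,19) + gcd(43,6) = 4+1+1+1 = 7.
Pick's theorem gives I = A − B/2 + 1 = 1261/2 − 7/2 + 1 = 628.

628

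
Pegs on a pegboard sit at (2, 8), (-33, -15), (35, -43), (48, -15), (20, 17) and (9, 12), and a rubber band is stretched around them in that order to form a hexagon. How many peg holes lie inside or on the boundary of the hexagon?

2491

By the shoelace formula, twice the signed area is |[2·(-15) − (-33)·8] + [(-33)·(-43) − 35·(-15)] + [35·(-15) − 48·(-43)] + [48·17 − 20·(-15)] + [20·12 − 9·17] + [9·8 − 2·12]| = 4968, so the area is 2484.
Summing gcd(|Δx|,|Δy|) over the edges gives the boundary count: gcd(35,23) + gcd(68,28) + gcd(13,28) + gcd(28,32) + gcd(11,5) + gcd(7,4) = 1+4+1+4+1+1 = 12.
Pick's theorem gives I = A − B/2 + 1 = 2484 − 12/2 + 1 = 2479, so the closed region contains I + B = 2479 + 12 = 2491 lattice points.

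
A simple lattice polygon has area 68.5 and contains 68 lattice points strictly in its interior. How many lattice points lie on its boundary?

3

Pick's theorem gives A = I + B/2 − 1, so B = 2(A − I + 1) = 2(68.5 − 68 + 1) = 3.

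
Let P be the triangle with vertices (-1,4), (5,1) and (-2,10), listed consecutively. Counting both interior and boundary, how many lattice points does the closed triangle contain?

20

By the shoelace formula, twice the signed area is |[(-1)·1 − 5·4] + [5·10 − (-2)·1] + [(-2)·4 − (-1)·10]| = 33, so the area is 16.5.
The number of boundary lattice points is Σ gcd(|Δx|,|Δy|) = gcd(6,3) + gcd(7,9) + gcd(1,6) = 3+1+1 = 5.
Pick's theorem gives I = A − B/2 + 1 = 16.5 − 5/2 + 1 = 15, so the closed region contains I + B = 15 + 5 = 20 lattice points.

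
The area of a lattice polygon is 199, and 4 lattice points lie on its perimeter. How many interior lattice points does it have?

From Pick's theorem, I = A − B/2 + 1 = 199 − 4/2 + 1 = 198.

198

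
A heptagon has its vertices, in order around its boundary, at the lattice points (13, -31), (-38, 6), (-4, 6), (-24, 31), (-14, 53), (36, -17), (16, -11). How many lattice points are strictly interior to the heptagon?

The shoelace formula gives twice the area as |[13·6 − (-38)·(-31)] + [(-38)·6 − (-4)·6] + [(-4)·31 − (-24)·6] + [(-24)·53 − (-14)·31] + [(-14)·(-17) − 36·53] + [36·(-11) − 16·(-17)] + [16·(-31) − 13·(-11)]| = 4269, so the area is 2134.5.
The number of boundary lattice points is Σ gcd(|Δx|,|Δy|) = gcd(51,37) + gcd(34,0) + gcd(20,25) + gcd(10,22) + gcd(50,70) + gcd(20,6) + gcd(3,20) = 1+34+5+2+10+2+1 = 55.
By Pick's theorem A = I + B/2 − 1, so I = 2134.5 − 55/2 + 1 = 2108.

2108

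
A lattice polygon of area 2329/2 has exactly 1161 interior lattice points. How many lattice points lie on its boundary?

9

Pick's theorem gives A = I + B/2 − 1, so B = 2(A − I + 1) = 2(2329/2 − 1161 + 1) = 9.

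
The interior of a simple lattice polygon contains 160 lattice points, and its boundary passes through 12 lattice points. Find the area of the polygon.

165

Pick's theorem states A = I + B/2 − 1, so A = 160 + 12/2 − 1 = 165.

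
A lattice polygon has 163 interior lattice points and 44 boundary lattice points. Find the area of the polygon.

184

Pick's theorem states A = I + B/2 − 1, so A = 163 + 44/2 − 1 = 184.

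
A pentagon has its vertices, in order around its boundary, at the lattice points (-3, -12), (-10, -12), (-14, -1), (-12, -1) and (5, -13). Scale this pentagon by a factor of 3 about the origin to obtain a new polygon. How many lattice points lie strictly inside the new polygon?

784

The shoelace formula gives twice the area as |((-3)·(-12) − (-10)·(-12)) + ((-10)·(-1) − (-14)·(-12)) + ((-14)·(-1) − (-12)·(-1)) + ((-12)·(-13) − 5·(-1)) + (5·(-12) − (-3)·(-13))| = 178, so the area is 89.
The number of boundary lattice points is Σ gcd(|Δx|,|Δy|) = gcd(7,0) + gcd(4,11) + gcd(2,0) + gcd(17,12) + gcd(8,1) = 7+1+2+1+1 = 12.
Scaling by 3 multiplies the area by 3² = 9 (so the new area is 801) and multiplies the boundary lattice-point count by 3, giving 36.
By Pick's theorem, the interior count of the dilated polygon is 801 − 36/2 + 1 = 784.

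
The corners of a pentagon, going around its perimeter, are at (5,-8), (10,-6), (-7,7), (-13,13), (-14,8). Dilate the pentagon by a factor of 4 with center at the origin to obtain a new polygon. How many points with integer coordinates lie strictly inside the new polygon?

The shoelace formula gives twice the area as |[5·(-6) − 10·(-8)] + [10·7 − (-7)·(-6)] + [(-7)·13 − (-13)·7] + [(-13)·8 − (-14)·13] + [(-14)·(-8) − 5·8]| = 228, so the area is 114.
Summing gcd(|Δx|,|Δy|) over the edges gives the boundary count: gcd(5,2) + gcd(17,13) + gcd(6,6) + gcd(1,5) + gcd(19,16) = 1+1+6+1+1 = 10.
Scaling by 4 multiplies the area by 4² = 16 (so the new area is 1824) and multiplies the boundary lattice-point count by 4, giving 40.
By Pick's theorem, the interior count of the dilated polygon is 1824 − 40/2 + 1 = 1805.

1805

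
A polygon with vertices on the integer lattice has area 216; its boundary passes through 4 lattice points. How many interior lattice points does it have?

215

Pick's theorem A = I + B/2 − 1 rearranges to I = A − B/2 + 1 = 216 − 4/2 + 1 = 215.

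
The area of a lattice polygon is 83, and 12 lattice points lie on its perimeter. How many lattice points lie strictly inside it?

From Pick's theorem, I = A − B/2 + 1 = 83 − 12/2 + 1 = 78.

78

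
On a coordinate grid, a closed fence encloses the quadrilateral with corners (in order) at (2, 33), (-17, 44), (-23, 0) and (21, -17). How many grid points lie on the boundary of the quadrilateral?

5

Along each edge there are gcd(|Δx|,|Δy|)+1 lattice points, so counting each shared vertex once the boundary has gcd(19,11) + gcd(6,44) + gcd(44,17) + gcd(19,50) = 1+2+1+1 = 5.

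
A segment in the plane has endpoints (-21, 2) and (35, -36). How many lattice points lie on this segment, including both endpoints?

3

The number of lattice points on a segment between lattice points is gcd(|Δx|,|Δy|) + 1 = gcd(56,38) + 1 = 2 + 1 = 3.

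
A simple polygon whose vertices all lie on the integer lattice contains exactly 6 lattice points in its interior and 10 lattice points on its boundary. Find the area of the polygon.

By Pick's theorem, A = I + B/2 − 1 = 6 + 10/2 − 1 = 10.

10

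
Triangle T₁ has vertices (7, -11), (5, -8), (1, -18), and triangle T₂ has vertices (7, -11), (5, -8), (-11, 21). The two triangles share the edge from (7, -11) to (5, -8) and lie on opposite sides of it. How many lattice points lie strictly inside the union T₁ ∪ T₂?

19

The union is the simple quadrilateral with vertices (7, -11), (1, -18), (5, -8), (-11, 21) in order.
The shoelace formula gives twice the area as |(7·(-18) − 1·(-11)) + (1·(-8) − 5·(-18)) + (5·21 − (-11)·(-8)) + ((-11)·(-11) − 7·21)| = 42, so the area is 21.
The number of boundary lattice points is Σ gcd(|Δx|,|Δy|) = gcd(6,7) + gcd(4,10) + gcd(16,29) + gcd(18,32) = 1+2+1+2 = 6.
By Pick's theorem I = A − B/2 + 1 = 21 − 6/2 + 1 = 19.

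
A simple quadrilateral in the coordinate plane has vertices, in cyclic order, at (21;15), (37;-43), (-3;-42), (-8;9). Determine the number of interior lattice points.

The shoelace formula gives twice the area as |[21·(-43) − 37·15] + [37·(-42) − (-3)·(-43)] + [(-3)·9 − (-8)·(-42)] + [(-8)·15 − 21·9]| = 3813, so the area is 3813/2.
Along each edge there are gcd(|Δx|,|Δy|)+1 lattice points, so counting each shared vertex once the boundary has gcd(16,58) + gcd(40,1) + gcd(5,51) + gcd(29,6) = 2+1+1+1 = 5.
By Pick's theorem A = I + B/2 − 1, so I = 3813/2 − 5/2 + 1 = 1905.

1905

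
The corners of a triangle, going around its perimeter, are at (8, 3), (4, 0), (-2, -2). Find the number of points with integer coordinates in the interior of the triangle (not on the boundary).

By the shoelace formula, twice the signed area is |[8·0 − 4·3] + [4·(-2) − (-2)·0] + [(-2)·3 − 8·(-2)]| = 10, so the area is 5.
Summing gcd(|Δx|,|Δy|) over the edges gives the boundary count: gcd(4,3) + gcd(6,2) + gcd(10,5) = 1+2+5 = 8.
By Pick's theorem A = I + B/2 − 1, so I = 5 − 8/2 + 1 = 2.

2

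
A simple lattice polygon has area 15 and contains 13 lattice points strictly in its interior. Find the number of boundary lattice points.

6

Pick's theorem gives A = I + B/2 − 1, so B = 2(A − I + 1) = 2(15 − 13 + 1) = 6.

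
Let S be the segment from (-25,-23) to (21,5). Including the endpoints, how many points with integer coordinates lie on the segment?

The number of lattice points on a segment between lattice points is gcd(|Δx|,|Δy|) + 1 = gcd(46,28) + 1 = 2 + 1 = 3.

3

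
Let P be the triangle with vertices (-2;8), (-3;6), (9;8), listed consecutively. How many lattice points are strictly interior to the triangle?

The shoelace formula gives twice the area as |[(-2)·6 − (-3)·8] + [(-3)·8 − 9·6] + [9·8 − (-2)·8]| = 22, so the area is 11.
The number of boundary lattice points is Σ gcd(|Δx|,|Δy|) = gcd(1,2) + gcd(12,2) + gcd(11,0) = 1+2+11 = 14.
Pick's theorem gives I = A − B/2 + 1 = 11 − 14/2 + 1 = 5.

5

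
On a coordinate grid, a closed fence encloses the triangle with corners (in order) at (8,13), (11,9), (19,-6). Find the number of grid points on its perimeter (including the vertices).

Summing gcd(|Δx|,|Δy|) over the edges gives the boundary count: gcd(3,4) + gcd(8,15) + gcd(11,19) = 1+1+1 = 3.

3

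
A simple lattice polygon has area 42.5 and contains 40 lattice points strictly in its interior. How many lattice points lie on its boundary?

Pick's theorem gives A = I + B/2 − 1, so B = 2(A − I + 1) = 2(42.5 − 40 + 1) = 7.

7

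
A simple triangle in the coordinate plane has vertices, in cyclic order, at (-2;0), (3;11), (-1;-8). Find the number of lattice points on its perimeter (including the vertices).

Summing gcd(|Δx|,|Δy|) over the edges gives the boundary count: gcd(5,11) + gcd(4,19) + gcd(1,8) = 1+1+1 = 3.

3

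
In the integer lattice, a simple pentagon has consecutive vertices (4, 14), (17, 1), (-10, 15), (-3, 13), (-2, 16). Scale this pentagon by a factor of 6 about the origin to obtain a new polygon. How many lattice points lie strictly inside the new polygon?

Using the shoelace formula, 2A = |[4·1 − 17·14] + [17·15 − (-10)·1] + [(-10)·13 − (-3)·15] + [(-3)·16 − (-2)·13] + [(-2)·14 − 4·16]| = 168, so the area is 84.
Summing gcd(|Δx|,|Δy|) over the edges gives the boundary count: gcd(13,13) + gcd(27,14) + gcd(7,2) + gcd(1,3) + gcd(6,2) = 13+1+1+1+2 = 18.
Scaling by 6 multiplies the area by 6² = 36 (so the new area is 3024) and multiplies the boundary lattice-point count by 6, giving 108.
By Pick's theorem, the interior count of the dilated polygon is 3024 − 108/2 + 1 = 2971.

2971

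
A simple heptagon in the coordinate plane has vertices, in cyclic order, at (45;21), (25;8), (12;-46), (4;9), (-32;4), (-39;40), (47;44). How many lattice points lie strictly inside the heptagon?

3261

By the shoelace formula, twice the signed area is |(45·8 − 25·21) + (25·(-46) − 12·8) + (12·9 − 4·(-46)) + (4·4 − (-32)·9) + ((-32)·40 − (-39)·4) + ((-39)·44 − 47·40) + (47·21 − 45·44)| = 6528, so the area is 3264.
Along each edge there are gcd(|Δx|,|Δy|)+1 lattice points, so counting each shared vertex once the boundary has gcd(20,13) + gcd(13,54) + gcd(8,55) + gcd(36,5) + gcd(7,36) + gcd(86,4) + gcd(2,23) = 1+1+1+1+1+2+1 = 8.
Pick's theorem gives I = A − B/2 + 1 = 3264 − 8/2 + 1 = 3261.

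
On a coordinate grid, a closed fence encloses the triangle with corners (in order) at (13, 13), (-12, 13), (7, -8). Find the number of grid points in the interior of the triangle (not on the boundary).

By the shoelace formula, twice the signed area is |[13·13 − (-12)·13] + [(-12)·(-8) − 7·13] + [7·13 − 13·(-8)]| = 525, so the area is 262.5.
Summing gcd(|Δx|,|Δy|) over the edges gives the boundary count: gcd(25,0) + gcd(19,21) + gcd(6,21) = 25+1+3 = 29.
By Pick's theorem A = I + B/2 − 1, so I = 262.5 − 29/2 + 1 = 249.

249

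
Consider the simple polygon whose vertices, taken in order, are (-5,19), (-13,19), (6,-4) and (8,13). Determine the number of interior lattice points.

Using the shoelace formula, 2A = |((-5)·19 − (-13)·19) + ((-13)·(-4) − 6·19) + (6·13 − 8·(-4)) + (8·19 − (-5)·13)| = 417, so the area is 208.5.
The number of boundary lattice points is Σ gcd(|Δx|,|Δy|) = gcd(8,0) + gcd(19,23) + gcd(2,17) + gcd(13,6) = 8+1+1+1 = 11.
By Pick's theorem A = I + B/2 − 1, so I = 208.5 − 11/2 + 1 = 204.

204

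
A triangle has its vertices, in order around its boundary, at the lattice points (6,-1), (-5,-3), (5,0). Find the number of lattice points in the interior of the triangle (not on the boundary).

6

The shoelace formula gives twice the area as |(6·(-3) − (-5)·(-1)) + ((-5)·0 − 5·(-3)) + (5·(-1) − 6·0)| = 13, so the area is 13/2.
The number of boundary lattice points is Σ gcd(|Δx|,|Δy|) = gcd(11,2) + gcd(10,3) + gcd(1,1) = 1+1+1 = 3.
By Pick's theorem A = I + B/2 − 1, so I = 13/2 − 3/2 + 1 = 6.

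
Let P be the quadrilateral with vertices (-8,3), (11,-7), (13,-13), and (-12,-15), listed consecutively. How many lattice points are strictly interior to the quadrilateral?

266

The shoelace formula gives twice the area as |((-8)·(-7) − 11·3) + (11·(-13) − 13·(-7)) + (13·(-15) − (-12)·(-13)) + ((-12)·3 − (-8)·(-15))| = 536, so the area is 268.
Along each edge there are gcd(|Δx|,|Δy|)+1 lattice points, so counting each shared vertex once the boundary has gcd(19,10) + gcd(2,6) + gcd(25,2) + gcd(4,18) = 1+2+1+2 = 6.
Pick's theorem gives I = A − B/2 + 1 = 268 − 6/2 + 1 = 266.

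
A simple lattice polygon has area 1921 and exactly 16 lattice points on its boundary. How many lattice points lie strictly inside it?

1914

From Pick's theorem, I = A − B/2 + 1 = 1921 − 16/2 + 1 = 1914.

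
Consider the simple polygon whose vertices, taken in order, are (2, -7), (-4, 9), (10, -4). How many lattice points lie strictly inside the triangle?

By the shoelace formula, twice the signed area is |(2·9 − (-4)·(-7)) + ((-4)·(-4) − 10·9) + (10·(-7) − 2·(-4))| = 146, so the area is 73.
Summing gcd(|Δx|,|Δy|) over the edges gives the boundary count: gcd(6,16) + gcd(14,13) + gcd(8,3) = 2+1+1 = 4.
Pick's theorem gives I = A − B/2 + 1 = 73 − 4/2 + 1 = 72.

72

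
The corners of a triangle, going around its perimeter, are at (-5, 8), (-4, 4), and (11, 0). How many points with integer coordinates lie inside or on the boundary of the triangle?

The shoelace formula gives twice the area as |[(-5)·4 − (-4)·8] + [(-4)·0 − 11·4] + [11·8 − (-5)·0]| = 56, so the area is 28.
The number of boundary lattice points is Σ gcd(|Δx|,|Δy|) = gcd(1,4) + gcd(15,4) + gcd(16,8) = 1+1+8 = 10.
Pick's theorem gives I = A − B/2 + 1 = 28 − 10/2 + 1 = 24, so the closed region contains I + B = 24 + 10 = 34 lattice points.

34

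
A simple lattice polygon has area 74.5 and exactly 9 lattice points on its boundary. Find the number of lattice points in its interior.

71

From Pick's theorem, I = A − B/2 + 1 = 74.5 − 9/2 + 1 = 71.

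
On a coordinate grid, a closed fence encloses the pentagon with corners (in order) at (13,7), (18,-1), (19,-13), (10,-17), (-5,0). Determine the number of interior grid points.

By the shoelace formula, twice the signed area is |(13·(-1) − 18·7) + (18·(-13) − 19·(-1)) + (19·(-17) − 10·(-13)) + (10·0 − (-5)·(-17)) + ((-5)·7 − 13·0)| = 667, so the area is 667/2.
Summing gcd(|Δx|,|Δy|) over the edges gives the boundary count: gcd(5,8) + gcd(1,12) + gcd(9,4) + gcd(15,17) + gcd(18,7) = 1+1+1+1+1 = 5.
By Pick's theorem A = I + B/2 − 1, so I = 667/2 − 5/2 + 1 = 332.

332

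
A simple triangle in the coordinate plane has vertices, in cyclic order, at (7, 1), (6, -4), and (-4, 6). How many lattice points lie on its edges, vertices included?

12

The number of boundary lattice points is Σ gcd(|Δx|,|Δy|) = gcd(1,5) + gcd(10,10) + gcd(11,5) = 1+10+1 = 12.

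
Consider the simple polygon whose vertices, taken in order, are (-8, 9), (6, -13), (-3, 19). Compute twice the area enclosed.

The shoelace formula gives twice the area as |((-8)·(-13) − 6·9) + (6·19 − (-3)·(-13)) + ((-3)·9 − (-8)·19)| = 250, so the area is 125.

250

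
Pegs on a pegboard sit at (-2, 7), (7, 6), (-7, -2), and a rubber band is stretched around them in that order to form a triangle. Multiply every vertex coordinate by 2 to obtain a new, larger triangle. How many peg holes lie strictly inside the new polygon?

By the shoelace formula, twice the signed area is |((-2)·6 − 7·7) + (7·(-2) − (-7)·6) + ((-7)·7 − (-2)·(-2))| = 86, so the area is 43.
Along each edge there are gcd(|Δx|,|Δy|)+1 lattice points, so counting each shared vertex once the boundary has gcd(9,1) + gcd(14,8) + gcd(5,9) = 1+2+1 = 4.
Scaling by 2 multiplies the area by 2² = 4 (so the new area is 172) and multiplies the boundary lattice-point count by 2, giving 8.
By Pick's theorem, the interior count of the dilated polygon is 172 − 8/2 + 1 = 169.

169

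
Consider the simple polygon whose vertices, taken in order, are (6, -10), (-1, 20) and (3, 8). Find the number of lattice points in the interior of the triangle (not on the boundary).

15

By the shoelace formula, twice the signed area is |[6·20 − (-1)·(-10)] + [(-1)·8 − 3·20] + [3·(-10) − 6·8]| = 36, so the area is 18.
Along each edge there are gcd(|Δx|,|Δy|)+1 lattice points, so counting each shared vertex once the boundary has gcd(7,30) + gcd(4,12) + gcd(3,18) = 1+4+3 = 8.
By Pick's theorem A = I + B/2 − 1, so I = 18 − 8/2 + 1 = 15.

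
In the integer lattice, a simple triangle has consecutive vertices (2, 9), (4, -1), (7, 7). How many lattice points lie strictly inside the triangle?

22

Using the shoelace formula, 2A = |(2·(-1) − 4·9) + (4·7 − 7·(-1)) + (7·9 − 2·7)| = 46, so the area is 23.
Along each edge there are gcd(|Δx|,|Δy|)+1 lattice points, so counting each shared vertex once the boundary has gcd(2,10) + gcd(3,8) + gcd(5,2) = 2+1+1 = 4.
By Pick's theorem A = I + B/2 − 1, so I = 23 − 4/2 + 1 = 22.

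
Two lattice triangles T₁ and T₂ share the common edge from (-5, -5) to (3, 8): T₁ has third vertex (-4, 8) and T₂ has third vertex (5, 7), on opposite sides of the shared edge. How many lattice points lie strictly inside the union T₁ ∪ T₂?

The union is the simple quadrilateral with vertices (-5, -5), (-4, 8), (3, 8), (5, 7) in order.
By the shoelace formula, twice the signed area is |((-5)·8 − (-4)·(-5)) + ((-4)·8 − 3·8) + (3·7 − 5·8) + (5·(-5) − (-5)·7)| = 125, so the area is 125/2.
Along each edge there are gcd(|Δx|,|Δy|)+1 lattice points, so counting each shared vertex once the boundary has gcd(1,13) + gcd(7,0) + gcd(2,1) + gcd(10,12) = 1+7+1+2 = 11.
By Pick's theorem I = A − B/2 + 1 = 125/2 − 11/2 + 1 = 58.

58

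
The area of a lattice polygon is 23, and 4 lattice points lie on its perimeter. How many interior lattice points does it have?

From Pick's theorem, I = A − B/2 + 1 = 23 − 4/2 + 1 = 22.

22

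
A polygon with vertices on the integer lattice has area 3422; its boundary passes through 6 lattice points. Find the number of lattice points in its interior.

Pick's theorem A = I + B/2 − 1 rearranges to I = A − B/2 + 1 = 3422 − 6/2 + 1 = 3420.

3420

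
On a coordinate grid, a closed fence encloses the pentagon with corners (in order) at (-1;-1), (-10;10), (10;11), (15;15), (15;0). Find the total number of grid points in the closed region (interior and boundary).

253

By the shoelace formula, twice the signed area is |[(-1)·10 − (-10)·(-1)] + [(-10)·11 − 10·10] + [10·15 − 15·11] + [15·0 − 15·15] + [15·(-1) − (-1)·0]| = 485, so the area is 242.5.
The number of boundary lattice points is Σ gcd(|Δx|,|Δy|) = gcd(9,11) + gcd(20,1) + gcd(5,4) + gcd(0,15) + gcd(16,1) = 1+1+1+15+1 = 19.
Pick's theorem gives I = A − B/2 + 1 = 242.5 − 19/2 + 1 = 234, so the closed region contains I + B = 234 + 19 = 253 lattice points.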